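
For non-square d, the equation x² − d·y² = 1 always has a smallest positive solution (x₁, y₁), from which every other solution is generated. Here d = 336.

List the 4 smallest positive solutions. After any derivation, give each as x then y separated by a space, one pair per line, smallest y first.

55 3
6049 330
665335 36297
73180801 3992340

√336 = [18; 3,36, …], period ℓ=2 (even) → k=1
a_0=18:  p_0=18·1+0=18,  q_0=18·0+1=1
a_1=3:  p_1=3·18+1=55,  q_1=3·1+0=3
(x₁, y₁) = (55, 3);  55² − 336·3² = 1 ✓
(55+3√336)^2 = 6049 + 330√336
(55+3√336)^3 = 665335 + 36297√336
(55+3√336)^4 = 73180801 + 3992340√336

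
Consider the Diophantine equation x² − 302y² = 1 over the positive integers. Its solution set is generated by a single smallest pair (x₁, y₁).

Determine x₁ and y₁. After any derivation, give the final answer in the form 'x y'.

√302 = [17; 2,1,1,1,4,…,1,2,34, …], period ℓ=16 (even) → k=15
i=0: a=17 ⇒ p=17, q=1
i=1: a=2 ⇒ p=35, q=2
i=2: a=1 ⇒ p=52, q=3
i=3: a=1 ⇒ p=87, q=5
…
i=5: a=4 ⇒ p=643, q=37
…
i=8: a=16 ⇒ p=34513, q=1986
i=9: a=1 ⇒ p=36581, q=2105
i=10: a=2 ⇒ p=107675, q=6196
…
i=14: a=1 ⇒ p=1617193, q=93059
i=15: a=2 ⇒ p=4276623, q=246092
fundamental: x₁=4276623, y₁=246092  (since 18289504284129 − 302·60561272464 = 1)

4276623 246092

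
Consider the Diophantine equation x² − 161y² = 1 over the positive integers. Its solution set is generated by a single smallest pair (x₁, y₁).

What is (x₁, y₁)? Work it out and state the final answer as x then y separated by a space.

d=161: √d = [12; 1,2,4,1,2,1,4,2,1,24] (ℓ=10, even), read p_9/q_9
i=0: a=12 ⇒ p=12, q=1
…
i=2: a=2 ⇒ p=38, q=3
…
i=6: a=1 ⇒ p=774, q=61
…
i=8: a=2 ⇒ p=8108, q=639
i=9: a=1 ⇒ p=11775, q=928
→ (11775, 928).  Check: 11775²=138650625, 161·928²=138650624, difference 1.

11775 928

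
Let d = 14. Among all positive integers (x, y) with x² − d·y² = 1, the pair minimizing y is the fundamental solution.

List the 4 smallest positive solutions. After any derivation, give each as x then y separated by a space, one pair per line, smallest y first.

d=14: √d = [3; 1,2,1,6] (ℓ=4, even), read p_3/q_3
a_0=3:  p_0=3·1+0=3,  q_0=3·0+1=1
a_1=1:  p_1=1·3+1=4,  q_1=1·1+0=1
a_2=2:  p_2=2·4+3=11,  q_2=2·1+1=3
a_3=1:  p_3=1·11+4=15,  q_3=1·3+1=4
fundamental: x₁=15, y₁=4  (since 225 − 14·16 = 1)
k=2:  x_2 = 15·15+14·4·4 = 449,  y_2 = 15·4+4·15 = 120
k=3:  x_3 = 15·449+14·4·120 = 13455,  y_3 = 15·120+4·449 = 3596
k=4:  x_4 = 15·13455+14·4·3596 = 403201,  y_4 = 15·3596+4·13455 = 107760

15 4
449 120
13455 3596
403201 107760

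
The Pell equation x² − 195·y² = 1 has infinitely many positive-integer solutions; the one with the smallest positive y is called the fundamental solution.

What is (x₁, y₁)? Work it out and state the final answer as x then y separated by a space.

[13; 1,26] for √195; ℓ=2 ⇒ convergent index 1
a_0=13:  p_0=13·1+0=13,  q_0=13·0+1=1
a_1=1:  p_1=1·13+1=14,  q_1=1·1+0=1
→ (14, 1).  Check: 14²=196, 195·1²=195, difference 1.

14 1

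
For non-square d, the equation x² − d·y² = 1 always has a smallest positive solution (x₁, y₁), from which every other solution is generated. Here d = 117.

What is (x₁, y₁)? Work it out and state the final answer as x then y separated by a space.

649 60

[10; 1,4,2,4,1,20] for √117; ℓ=6 ⇒ convergent index 5
step 0: (10, 1)  from 10·(1,0) + (0,1)
step 1: (11, 1)  from 1·(10,1) + (1,0)
…
step 4: (530, 49)  from 4·(119,11) + (54,5)
step 5: (649, 60)  from 1·(530,49) + (119,11)
fundamental: x₁=649, y₁=60  (since 421201 − 117·3600 = 1)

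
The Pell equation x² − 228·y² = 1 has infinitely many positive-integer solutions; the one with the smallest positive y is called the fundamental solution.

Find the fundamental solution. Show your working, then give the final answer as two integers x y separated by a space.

√228 → a₀=15, period (10,30); ℓ=2 even so k=1
a_0=15:  p_0=15·1+0=15,  q_0=15·0+1=1
a_1=10:  p_1=10·15+1=151,  q_1=10·1+0=10
→ (151, 10).  Check: 151²=22801, 228·10²=22800, difference 1.

151 10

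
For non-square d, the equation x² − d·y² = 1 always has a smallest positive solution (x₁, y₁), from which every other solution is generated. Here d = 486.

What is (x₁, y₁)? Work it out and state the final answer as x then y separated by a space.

485 22

√486 = [22; 22,44, …], period ℓ=2 (even) → k=1
step 0: (22, 1)  from 22·(1,0) + (0,1)
step 1: (485, 22)  from 22·(22,1) + (1,0)
(x₁, y₁) = (485, 22);  485² − 486·22² = 1 ✓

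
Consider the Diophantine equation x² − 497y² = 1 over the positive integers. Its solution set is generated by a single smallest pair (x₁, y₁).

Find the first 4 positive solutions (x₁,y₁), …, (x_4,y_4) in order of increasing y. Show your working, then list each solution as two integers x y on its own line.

√497 = [22; 3,2,2,5,6,5,2,2,3,44, …], period ℓ=10 (even) → k=9
step 0: (22, 1)  from 22·(1,0) + (0,1)
…
step 2: (156, 7)  from 2·(67,3) + (22,1)
…
step 7: (143637, 6443)  from 2·(65476,2937) + (12685,569)
step 8: (352750, 15823)  from 2·(143637,6443) + (65476,2937)
step 9: (1201887, 53912)  from 3·(352750,15823) + (143637,6443)
(x₁, y₁) = (1201887, 53912);  1201887² − 497·53912² = 1 ✓
(x_2, y_2) = (1201887·1201887 + 497·53912·53912, 1201887·53912 + 53912·1201887) = (2889064721537, 129592263888)
(x_3, y_3) = (1201887·2889064721537 + 497·53912·129592263888, 1201887·129592263888 + 53912·2889064721537) = (6944658661946678751, 311510514535059400)
(x_4, y_4) = (1201887·6944658661946678751 + 497·53912·311510514535059400, 1201887·311510514535059400 + 53912·6944658661946678751) = (16693389930459326703284737, 748800875565868281911712)

1201887 53912
2889064721537 129592263888
6944658661946678751 311510514535059400
16693389930459326703284737 748800875565868281911712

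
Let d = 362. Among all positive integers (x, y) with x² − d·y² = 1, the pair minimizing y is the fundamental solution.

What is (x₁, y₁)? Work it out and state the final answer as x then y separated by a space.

723 38

√362 = [19; 38, …], period ℓ=1 (odd) → k=1
a_0=19:  p_0=19·1+0=19,  q_0=19·0+1=1
a_1=38:  p_1=38·19+1=723,  q_1=38·1+0=38
→ (723, 38).  Check: 723²=522729, 362·38²=522728, difference 1.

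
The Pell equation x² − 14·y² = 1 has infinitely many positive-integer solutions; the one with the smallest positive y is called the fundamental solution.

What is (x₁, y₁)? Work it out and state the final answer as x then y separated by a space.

√14 → a₀=3, period (1,2,1,6); ℓ=4 even so k=3
k=0  a_k=3  p_k/q_k = 3/1
k=1  a_k=1  p_k/q_k = 4/1
k=2  a_k=2  p_k/q_k = 11/3
k=3  a_k=1  p_k/q_k = 15/4
(x₁, y₁) = (15, 4);  15² − 14·4² = 1 ✓

15 4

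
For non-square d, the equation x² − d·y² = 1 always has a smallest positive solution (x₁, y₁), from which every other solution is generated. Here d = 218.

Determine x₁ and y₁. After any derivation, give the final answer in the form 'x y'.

√218 = [14; 1,3,3,1,28, …], period ℓ=5 (odd) → k=9
a_0=14:  p_0=14·1+0=14,  q_0=14·0+1=1
a_1=1:  p_1=1·14+1=15,  q_1=1·1+0=1
a_2=3:  p_2=3·15+14=59,  q_2=3·1+1=4
a_3=3:  p_3=3·59+15=192,  q_3=3·4+1=13
a_4=1:  p_4=1·192+59=251,  q_4=1·13+4=17
…
a_8=3:  p_8=3·29633+7471=96370,  q_8=3·2007+506=6527
a_9=1:  p_9=1·96370+29633=126003,  q_9=1·6527+2007=8534
(x₁, y₁) = (126003, 8534);  126003² − 218·8534² = 1 ✓

126003 8534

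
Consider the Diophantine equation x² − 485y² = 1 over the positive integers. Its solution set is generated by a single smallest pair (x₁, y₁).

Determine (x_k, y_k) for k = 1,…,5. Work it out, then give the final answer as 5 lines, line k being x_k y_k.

969 44
1877921 85272
3639409929 165257092
7053174564481 320268159024
13669048666554249 620679526931420

√485 = [22; 44, …], period ℓ=1 (odd) → k=1
i=0: a=22 ⇒ p=22, q=1
i=1: a=44 ⇒ p=969, q=44
(x₁, y₁) = (969, 44);  969² − 485·44² = 1 ✓
n=2: (969,44)∘(969,44) = (969·969+485·44·44, 969·44+44·969) = (1877921,85272)
n=3: (1877921,85272)∘(969,44) = (969·1877921+485·44·85272, 969·85272+44·1877921) = (3639409929,165257092)
n=4: (3639409929,165257092)∘(969,44) = (969·3639409929+485·44·165257092, 969·165257092+44·3639409929) = (7053174564481,320268159024)
n=5: (7053174564481,320268159024)∘(969,44) = (969·7053174564481+485·44·320268159024, 969·320268159024+44·7053174564481) = (13669048666554249,620679526931420)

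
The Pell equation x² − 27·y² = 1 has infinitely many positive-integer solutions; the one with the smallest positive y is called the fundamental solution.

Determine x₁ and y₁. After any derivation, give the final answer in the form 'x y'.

√27 = [5; 5,10, …], period ℓ=2 (even) → k=1
step 0: (5, 1)  from 5·(1,0) + (0,1)
step 1: (26, 5)  from 5·(5,1) + (1,0)
fundamental: x₁=26, y₁=5  (since 676 − 27·25 = 1)

26 5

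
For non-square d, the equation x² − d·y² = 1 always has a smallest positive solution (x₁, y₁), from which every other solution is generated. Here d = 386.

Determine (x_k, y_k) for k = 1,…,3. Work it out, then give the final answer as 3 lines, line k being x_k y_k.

d=386: √d = [19; 1,1,1,4,1,18,1,4,1,1,1,38] (ℓ=12, even), read p_11/q_11
a_0=19:  p_0=19·1+0=19,  q_0=19·0+1=1
a_1=1:  p_1=1·19+1=20,  q_1=1·1+0=1
a_2=1:  p_2=1·20+19=39,  q_2=1·1+1=2
…
a_4=4:  p_4=4·59+39=275,  q_4=4·3+2=14
a_5=1:  p_5=1·275+59=334,  q_5=1·14+3=17
a_6=18:  p_6=18·334+275=6287,  q_6=18·17+14=320
a_7=1:  p_7=1·6287+334=6621,  q_7=1·320+17=337
a_8=4:  p_8=4·6621+6287=32771,  q_8=4·337+320=1668
a_9=1:  p_9=1·32771+6621=39392,  q_9=1·1668+337=2005
a_10=1:  p_10=1·39392+32771=72163,  q_10=1·2005+1668=3673
a_11=1:  p_11=1·72163+39392=111555,  q_11=1·3673+2005=5678
fundamental: x₁=111555, y₁=5678  (since 12444518025 − 386·32239684 = 1)
k=2:  x_2 = 111555·111555+386·5678·5678 = 24889036049,  y_2 = 111555·5678+5678·111555 = 1266818580
k=3:  x_3 = 111555·24889036049+386·5678·1266818580 = 5552992832780835,  y_3 = 111555·1266818580+5678·24889036049 = 282639893378122

111555 5678
24889036049 1266818580
5552992832780835 282639893378122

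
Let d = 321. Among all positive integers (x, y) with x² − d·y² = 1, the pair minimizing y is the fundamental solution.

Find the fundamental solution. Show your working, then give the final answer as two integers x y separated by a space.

√321 = [17; 1,10,1,34, …], period ℓ=4 (even) → k=3
k=0  a_k=17  p_k/q_k = 17/1
k=1  a_k=1  p_k/q_k = 18/1
k=2  a_k=10  p_k/q_k = 197/11
k=3  a_k=1  p_k/q_k = 215/12
(x₁, y₁) = (215, 12);  215² − 321·12² = 1 ✓

215 12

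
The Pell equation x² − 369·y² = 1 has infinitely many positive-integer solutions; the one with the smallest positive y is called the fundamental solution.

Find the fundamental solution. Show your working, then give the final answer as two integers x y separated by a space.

d=369: √d = [19; 4,1,3,2,7,4,7,2,3,1,4,38] (ℓ=12, even), read p_11/q_11
step 0: (19, 1)  from 19·(1,0) + (0,1)
…
step 2: (96, 5)  from 1·(77,4) + (19,1)
step 3: (365, 19)  from 3·(96,5) + (77,4)
step 4: (826, 43)  from 2·(365,19) + (96,5)
…
step 10: (1758061, 91521)  from 1·(1364557,71036) + (393504,20485)
step 11: (8396801, 437120)  from 4·(1758061,91521) + (1364557,71036)
(x₁, y₁) = (8396801, 437120);  8396801² − 369·437120² = 1 ✓

8396801 437120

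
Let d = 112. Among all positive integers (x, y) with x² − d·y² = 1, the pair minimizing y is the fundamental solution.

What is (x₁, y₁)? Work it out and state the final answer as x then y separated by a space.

√112 → a₀=10, period (1,1,2,1,1,20); ℓ=6 even so k=5
a_0=10:  p_0=10·1+0=10,  q_0=10·0+1=1
a_1=1:  p_1=1·10+1=11,  q_1=1·1+0=1
a_2=1:  p_2=1·11+10=21,  q_2=1·1+1=2
…
a_4=1:  p_4=1·53+21=74,  q_4=1·5+2=7
a_5=1:  p_5=1·74+53=127,  q_5=1·7+5=12
(x₁, y₁) = (127, 12);  127² − 112·12² = 1 ✓

127 12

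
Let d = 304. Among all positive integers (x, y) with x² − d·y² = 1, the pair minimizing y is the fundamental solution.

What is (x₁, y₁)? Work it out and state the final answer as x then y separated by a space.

√304 → a₀=17, period (2,3,2,1,1,1,1,1,2,3,2,34); ℓ=12 even so k=11
a_0=17:  p_0=17·1+0=17,  q_0=17·0+1=1
…
a_2=3:  p_2=3·35+17=122,  q_2=3·2+1=7
…
a_5=1:  p_5=1·401+279=680,  q_5=1·23+16=39
a_6=1:  p_6=1·680+401=1081,  q_6=1·39+23=62
a_7=1:  p_7=1·1081+680=1761,  q_7=1·62+39=101
a_8=1:  p_8=1·1761+1081=2842,  q_8=1·101+62=163
…
a_10=3:  p_10=3·7445+2842=25177,  q_10=3·427+163=1444
a_11=2:  p_11=2·25177+7445=57799,  q_11=2·1444+427=3315
(x₁, y₁) = (57799, 3315);  57799² − 304·3315² = 1 ✓

57799 3315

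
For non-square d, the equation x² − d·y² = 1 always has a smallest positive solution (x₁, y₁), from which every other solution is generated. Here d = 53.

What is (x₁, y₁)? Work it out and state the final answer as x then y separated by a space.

66249 9100

√53 → a₀=7, period (3,1,1,3,14); ℓ=5 odd so k=9
k=0  a_k=7  p_k/q_k = 7/1
k=1  a_k=3  p_k/q_k = 22/3
k=2  a_k=1  p_k/q_k = 29/4
…
k=5  a_k=14  p_k/q_k = 2599/357
…
k=8  a_k=1  p_k/q_k = 18557/2549
k=9  a_k=3  p_k/q_k = 66249/9100
fundamental: x₁=66249, y₁=9100  (since 4388930001 − 53·82810000 = 1)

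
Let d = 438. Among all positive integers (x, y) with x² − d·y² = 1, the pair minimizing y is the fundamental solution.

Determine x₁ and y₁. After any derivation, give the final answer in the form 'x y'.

d=438: √d = [20; 1,12,1,40] (ℓ=4, even), read p_3/q_3
a_0=20:  p_0=20·1+0=20,  q_0=20·0+1=1
…
a_2=12:  p_2=12·21+20=272,  q_2=12·1+1=13
a_3=1:  p_3=1·272+21=293,  q_3=1·13+1=14
fundamental: x₁=293, y₁=14  (since 85849 − 438·196 = 1)

293 14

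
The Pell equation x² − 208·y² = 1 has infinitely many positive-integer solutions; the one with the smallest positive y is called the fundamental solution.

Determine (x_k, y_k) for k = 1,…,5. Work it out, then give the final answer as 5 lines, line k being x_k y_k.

649 45
842401 58410
1093435849 75816135
1419278889601 98409284820
1842222905266249 127735175880225

√208 = [14; 2,2,1,2,2,28, …], period ℓ=6 (even) → k=5
k=0  a_k=14  p_k/q_k = 14/1
k=1  a_k=2  p_k/q_k = 29/2
…
k=4  a_k=2  p_k/q_k = 274/19
k=5  a_k=2  p_k/q_k = 649/45
→ (649, 45).  Check: 649²=421201, 208·45²=421200, difference 1.
(649+45√208)^2 = 842401 + 58410√208
(649+45√208)^3 = 1093435849 + 75816135√208
(649+45√208)^4 = 1419278889601 + 98409284820√208
(649+45√208)^5 = 1842222905266249 + 127735175880225√208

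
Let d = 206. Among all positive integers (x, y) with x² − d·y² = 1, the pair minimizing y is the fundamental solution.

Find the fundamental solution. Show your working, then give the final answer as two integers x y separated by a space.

59535 4148

√206 → a₀=14, period (2,1,5,14,5,1,2,28); ℓ=8 even so k=7
a_0=14:  p_0=14·1+0=14,  q_0=14·0+1=1
a_1=2:  p_1=2·14+1=29,  q_1=2·1+0=2
a_2=1:  p_2=1·29+14=43,  q_2=1·2+1=3
a_3=5:  p_3=5·43+29=244,  q_3=5·3+2=17
a_4=14:  p_4=14·244+43=3459,  q_4=14·17+3=241
a_5=5:  p_5=5·3459+244=17539,  q_5=5·241+17=1222
a_6=1:  p_6=1·17539+3459=20998,  q_6=1·1222+241=1463
a_7=2:  p_7=2·20998+17539=59535,  q_7=2·1463+1222=4148
(x₁, y₁) = (59535, 4148);  59535² − 206·4148² = 1 ✓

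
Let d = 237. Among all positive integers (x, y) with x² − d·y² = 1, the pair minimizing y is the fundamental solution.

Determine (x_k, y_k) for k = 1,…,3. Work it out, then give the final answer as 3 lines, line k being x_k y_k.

228151 14820
104105757601 6762395640
47503665404623351 3085694655308460

√237 = [15; 2,1,1,7,10,7,1,1,2,30, …], period ℓ=10 (even) → k=9
step 0: (15, 1)  from 15·(1,0) + (0,1)
step 1: (31, 2)  from 2·(15,1) + (1,0)
…
step 5: (5927, 385)  from 10·(585,38) + (77,5)
step 6: (42074, 2733)  from 7·(5927,385) + (585,38)
step 7: (48001, 3118)  from 1·(42074,2733) + (5927,385)
step 8: (90075, 5851)  from 1·(48001,3118) + (42074,2733)
step 9: (228151, 14820)  from 2·(90075,5851) + (48001,3118)
→ (228151, 14820).  Check: 228151²=52052878801, 237·14820²=52052878800, difference 1.
n=2: (228151,14820)∘(228151,14820) = (228151·228151+237·14820·14820, 228151·14820+14820·228151) = (104105757601,6762395640)
n=3: (104105757601,6762395640)∘(228151,14820) = (228151·104105757601+237·14820·6762395640, 228151·6762395640+14820·104105757601) = (47503665404623351,3085694655308460)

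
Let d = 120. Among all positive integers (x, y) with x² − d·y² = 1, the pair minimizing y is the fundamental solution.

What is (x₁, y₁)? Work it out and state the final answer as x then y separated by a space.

11 1

√120 = [10; 1,20, …], period ℓ=2 (even) → k=1
i=0: a=10 ⇒ p=10, q=1
i=1: a=1 ⇒ p=11, q=1
fundamental: x₁=11, y₁=1  (since 121 − 120·1 = 1)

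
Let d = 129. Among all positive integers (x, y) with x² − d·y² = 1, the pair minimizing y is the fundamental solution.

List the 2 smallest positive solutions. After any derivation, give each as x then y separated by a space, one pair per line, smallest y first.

[11; 2,1,3,1,6,1,3,1,2,22] for √129; ℓ=10 ⇒ convergent index 9
a_0=11:  p_0=11·1+0=11,  q_0=11·0+1=1
…
a_3=3:  p_3=3·34+23=125,  q_3=3·3+2=11
a_4=1:  p_4=1·125+34=159,  q_4=1·11+3=14
…
a_8=1:  p_8=1·4793+1238=6031,  q_8=1·422+109=531
a_9=2:  p_9=2·6031+4793=16855,  q_9=2·531+422=1484
→ (16855, 1484).  Check: 16855²=284091025, 129·1484²=284091024, difference 1.
(x_2, y_2) = (16855·16855 + 129·1484·1484, 16855·1484 + 1484·16855) = (568182049, 50025640)

16855 1484
568182049 50025640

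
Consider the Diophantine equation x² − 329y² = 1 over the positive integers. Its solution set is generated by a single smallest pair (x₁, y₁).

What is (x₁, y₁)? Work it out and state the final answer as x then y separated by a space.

2376415 131016

√329 = [18; 7,4,2,1,1,4,1,1,2,4,7,36, …], period ℓ=12 (even) → k=11
k=0  a_k=18  p_k/q_k = 18/1
…
k=4  a_k=1  p_k/q_k = 1705/94
…
k=6  a_k=4  p_k/q_k = 13241/730
k=7  a_k=1  p_k/q_k = 16125/889
…
k=9  a_k=2  p_k/q_k = 74857/4127
k=10  a_k=4  p_k/q_k = 328794/18127
k=11  a_k=7  p_k/q_k = 2376415/131016
fundamental: x₁=2376415, y₁=131016  (since 5647348252225 − 329·17165192256 = 1)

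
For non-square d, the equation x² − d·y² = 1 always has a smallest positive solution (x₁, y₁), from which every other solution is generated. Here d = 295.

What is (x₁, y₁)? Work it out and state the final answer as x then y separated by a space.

[17; 5,1,2,3,2,6,2,3,2,1,5,34] for √295; ℓ=12 ⇒ convergent index 11
step 0: (17, 1)  from 17·(1,0) + (0,1)
step 1: (86, 5)  from 5·(17,1) + (1,0)
step 2: (103, 6)  from 1·(86,5) + (17,1)
step 3: (292, 17)  from 2·(103,6) + (86,5)
step 4: (979, 57)  from 3·(292,17) + (103,6)
step 5: (2250, 131)  from 2·(979,57) + (292,17)
…
step 7: (31208, 1817)  from 2·(14479,843) + (2250,131)
step 8: (108103, 6294)  from 3·(31208,1817) + (14479,843)
step 9: (247414, 14405)  from 2·(108103,6294) + (31208,1817)
step 10: (355517, 20699)  from 1·(247414,14405) + (108103,6294)
step 11: (2024999, 117900)  from 5·(355517,20699) + (247414,14405)
(x₁, y₁) = (2024999, 117900);  2024999² − 295·117900² = 1 ✓

2024999 117900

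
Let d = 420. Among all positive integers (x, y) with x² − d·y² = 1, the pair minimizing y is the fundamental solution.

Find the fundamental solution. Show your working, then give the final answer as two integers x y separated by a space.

√420 → a₀=20, period (2,40); ℓ=2 even so k=1
i=0: a=20 ⇒ p=20, q=1
i=1: a=2 ⇒ p=41, q=2
→ (41, 2).  Check: 41²=1681, 420·2²=1680, difference 1.

41 2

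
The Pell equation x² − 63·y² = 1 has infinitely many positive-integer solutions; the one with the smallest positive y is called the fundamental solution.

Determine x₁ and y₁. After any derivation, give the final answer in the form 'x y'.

8 1

d=63: √d = [7; 1,14] (ℓ=2, even), read p_1/q_1
step 0: (7, 1)  from 7·(1,0) + (0,1)
step 1: (8, 1)  from 1·(7,1) + (1,0)
→ (8, 1).  Check: 8²=64, 63·1²=63, difference 1.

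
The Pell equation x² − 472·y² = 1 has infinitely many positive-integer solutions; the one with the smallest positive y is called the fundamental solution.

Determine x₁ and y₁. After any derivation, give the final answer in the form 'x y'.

306917 14127

√472 → a₀=21, period (1,2,1,1,1,…,2,1,42); ℓ=14 even so k=13
k=0  a_k=21  p_k/q_k = 21/1
k=1  a_k=1  p_k/q_k = 22/1
k=2  a_k=2  p_k/q_k = 65/3
k=3  a_k=1  p_k/q_k = 87/4
k=4  a_k=1  p_k/q_k = 152/7
k=5  a_k=1  p_k/q_k = 239/11
…
k=8  a_k=4  p_k/q_k = 24224/1115
k=9  a_k=1  p_k/q_k = 30003/1381
…
k=12  a_k=2  p_k/q_k = 222687/10250
k=13  a_k=1  p_k/q_k = 306917/14127
→ (306917, 14127).  Check: 306917²=94198044889, 472·14127²=94198044888, difference 1.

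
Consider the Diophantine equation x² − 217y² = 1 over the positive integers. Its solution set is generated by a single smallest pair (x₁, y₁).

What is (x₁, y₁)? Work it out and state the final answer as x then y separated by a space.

3844063 260952

d=217: √d = [14; 1,2,1,2,1,…,2,1,28] (ℓ=16, even), read p_15/q_15
i=0: a=14 ⇒ p=14, q=1
i=1: a=1 ⇒ p=15, q=1
i=2: a=2 ⇒ p=44, q=3
i=3: a=1 ⇒ p=59, q=4
i=4: a=2 ⇒ p=162, q=11
i=5: a=1 ⇒ p=221, q=15
…
i=7: a=9 ⇒ p=3668, q=249
…
i=9: a=9 ⇒ p=139163, q=9447
i=10: a=1 ⇒ p=154218, q=10469
i=11: a=1 ⇒ p=293381, q=19916
i=12: a=2 ⇒ p=740980, q=50301
i=13: a=1 ⇒ p=1034361, q=70217
i=14: a=2 ⇒ p=2809702, q=190735
i=15: a=1 ⇒ p=3844063, q=260952
(x₁, y₁) = (3844063, 260952);  3844063² − 217·260952² = 1 ✓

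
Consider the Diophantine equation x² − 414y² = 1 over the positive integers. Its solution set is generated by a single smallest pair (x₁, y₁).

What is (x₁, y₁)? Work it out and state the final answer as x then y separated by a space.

24335 1196

d=414: √d = [20; 2,1,7,2,7,1,2,40] (ℓ=8, even), read p_7/q_7
k=0  a_k=20  p_k/q_k = 20/1
…
k=6  a_k=1  p_k/q_k = 8444/415
k=7  a_k=2  p_k/q_k = 24335/1196
fundamental: x₁=24335, y₁=1196  (since 592192225 − 414·1430416 = 1)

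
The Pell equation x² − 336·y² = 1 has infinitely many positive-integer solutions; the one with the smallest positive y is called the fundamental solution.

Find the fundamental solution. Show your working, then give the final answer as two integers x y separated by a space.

√336 = [18; 3,36, …], period ℓ=2 (even) → k=1
step 0: (18, 1)  from 18·(1,0) + (0,1)
step 1: (55, 3)  from 3·(18,1) + (1,0)
fundamental: x₁=55, y₁=3  (since 3025 − 336·9 = 1)

55 3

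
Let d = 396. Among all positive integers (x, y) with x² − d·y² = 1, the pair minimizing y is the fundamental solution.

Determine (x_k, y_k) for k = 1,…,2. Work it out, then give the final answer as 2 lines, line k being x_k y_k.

[19; 1,8,1,38] for √396; ℓ=4 ⇒ convergent index 3
step 0: (19, 1)  from 19·(1,0) + (0,1)
step 1: (20, 1)  from 1·(19,1) + (1,0)
step 2: (179, 9)  from 8·(20,1) + (19,1)
step 3: (199, 10)  from 1·(179,9) + (20,1)
→ (199, 10).  Check: 199²=39601, 396·10²=39600, difference 1.
(199+10√396)^2 = 79201 + 3980√396

199 10
79201 3980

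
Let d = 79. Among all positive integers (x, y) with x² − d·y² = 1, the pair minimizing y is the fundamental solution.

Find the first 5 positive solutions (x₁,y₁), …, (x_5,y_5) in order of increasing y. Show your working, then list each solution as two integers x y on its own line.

80 9
12799 1440
2047760 230391
327628801 36861120
52418560400 5897548809

√79 = [8; 1,7,1,16, …], period ℓ=4 (even) → k=3
k=0  a_k=8  p_k/q_k = 8/1
k=1  a_k=1  p_k/q_k = 9/1
k=2  a_k=7  p_k/q_k = 71/8
k=3  a_k=1  p_k/q_k = 80/9
(x₁, y₁) = (80, 9);  80² − 79·9² = 1 ✓
n=2: (80,9)∘(80,9) = (80·80+79·9·9, 80·9+9·80) = (12799,1440)
n=3: (12799,1440)∘(80,9) = (80·12799+79·9·1440, 80·1440+9·12799) = (2047760,230391)
n=4: (2047760,230391)∘(80,9) = (80·2047760+79·9·230391, 80·230391+9·2047760) = (327628801,36861120)
n=5: (327628801,36861120)∘(80,9) = (80·327628801+79·9·36861120, 80·36861120+9·327628801) = (52418560400,5897548809)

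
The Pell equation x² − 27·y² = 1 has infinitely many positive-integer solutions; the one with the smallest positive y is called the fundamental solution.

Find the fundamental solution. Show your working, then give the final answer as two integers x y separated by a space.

[5; 5,10] for √27; ℓ=2 ⇒ convergent index 1
i=0: a=5 ⇒ p=5, q=1
i=1: a=5 ⇒ p=26, q=5
→ (26, 5).  Check: 26²=676, 27·5²=675, difference 1.

26 5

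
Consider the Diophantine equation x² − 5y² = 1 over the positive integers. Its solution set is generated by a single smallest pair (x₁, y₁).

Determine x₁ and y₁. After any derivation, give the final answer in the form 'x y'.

9 4

[2; 4] for √5; ℓ=1 ⇒ convergent index 1
a_0=2:  p_0=2·1+0=2,  q_0=2·0+1=1
a_1=4:  p_1=4·2+1=9,  q_1=4·1+0=4
→ (9, 4).  Check: 9²=81, 5·4²=80, difference 1.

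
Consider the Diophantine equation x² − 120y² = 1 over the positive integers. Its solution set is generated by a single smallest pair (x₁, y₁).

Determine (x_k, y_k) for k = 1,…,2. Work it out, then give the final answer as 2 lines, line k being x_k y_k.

[10; 1,20] for √120; ℓ=2 ⇒ convergent index 1
a_0=10:  p_0=10·1+0=10,  q_0=10·0+1=1
a_1=1:  p_1=1·10+1=11,  q_1=1·1+0=1
→ (11, 1).  Check: 11²=121, 120·1²=120, difference 1.
(11+1√120)^2 = 241 + 22√120

11 1
241 22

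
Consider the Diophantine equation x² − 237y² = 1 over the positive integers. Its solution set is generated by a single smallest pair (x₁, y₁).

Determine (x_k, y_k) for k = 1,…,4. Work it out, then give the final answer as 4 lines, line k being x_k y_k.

228151 14820
104105757601 6762395640
47503665404623351 3085694655308460
21676017531356338550401 1408008642599798519280

√237 = [15; 2,1,1,7,10,7,1,1,2,30, …], period ℓ=10 (even) → k=9
a_0=15:  p_0=15·1+0=15,  q_0=15·0+1=1
a_1=2:  p_1=2·15+1=31,  q_1=2·1+0=2
…
a_5=10:  p_5=10·585+77=5927,  q_5=10·38+5=385
…
a_7=1:  p_7=1·42074+5927=48001,  q_7=1·2733+385=3118
a_8=1:  p_8=1·48001+42074=90075,  q_8=1·3118+2733=5851
a_9=2:  p_9=2·90075+48001=228151,  q_9=2·5851+3118=14820
fundamental: x₁=228151, y₁=14820  (since 52052878801 − 237·219632400 = 1)
(228151+14820√237)^2 = 104105757601 + 6762395640√237
(228151+14820√237)^3 = 47503665404623351 + 3085694655308460√237
(228151+14820√237)^4 = 21676017531356338550401 + 1408008642599798519280√237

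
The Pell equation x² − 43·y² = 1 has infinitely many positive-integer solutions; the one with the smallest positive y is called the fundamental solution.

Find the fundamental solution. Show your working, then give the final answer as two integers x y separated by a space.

[6; 1,1,3,1,5,1,3,1,1,12] for √43; ℓ=10 ⇒ convergent index 9
a_0=6:  p_0=6·1+0=6,  q_0=6·0+1=1
…
a_7=3:  p_7=3·400+341=1541,  q_7=3·61+52=235
a_8=1:  p_8=1·1541+400=1941,  q_8=1·235+61=296
a_9=1:  p_9=1·1941+1541=3482,  q_9=1·296+235=531
fundamental: x₁=3482, y₁=531  (since 12124324 − 43·281961 = 1)

3482 531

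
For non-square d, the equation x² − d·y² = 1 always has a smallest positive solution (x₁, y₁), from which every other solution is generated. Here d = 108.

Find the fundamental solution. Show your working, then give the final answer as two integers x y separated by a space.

√108 → a₀=10, period (2,1,1,4,1,1,2,20); ℓ=8 even so k=7
step 0: (10, 1)  from 10·(1,0) + (0,1)
…
step 3: (52, 5)  from 1·(31,3) + (21,2)
…
step 6: (530, 51)  from 1·(291,28) + (239,23)
step 7: (1351, 130)  from 2·(530,51) + (291,28)
fundamental: x₁=1351, y₁=130  (since 1825201 − 108·16900 = 1)

1351 130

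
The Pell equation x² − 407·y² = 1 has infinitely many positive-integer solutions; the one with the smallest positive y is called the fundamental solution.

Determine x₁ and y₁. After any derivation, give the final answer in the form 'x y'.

√407 → a₀=20, period (5,1,2,1,5,40); ℓ=6 even so k=5
a_0=20:  p_0=20·1+0=20,  q_0=20·0+1=1
a_1=5:  p_1=5·20+1=101,  q_1=5·1+0=5
a_2=1:  p_2=1·101+20=121,  q_2=1·5+1=6
a_3=2:  p_3=2·121+101=343,  q_3=2·6+5=17
a_4=1:  p_4=1·343+121=464,  q_4=1·17+6=23
a_5=5:  p_5=5·464+343=2663,  q_5=5·23+17=132
(x₁, y₁) = (2663, 132);  2663² − 407·132² = 1 ✓

2663 132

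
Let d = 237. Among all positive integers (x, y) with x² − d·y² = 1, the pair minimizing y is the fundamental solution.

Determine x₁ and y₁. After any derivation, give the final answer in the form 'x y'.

228151 14820

√237 → a₀=15, period (2,1,1,7,10,7,1,1,2,30); ℓ=10 even so k=9
i=0: a=15 ⇒ p=15, q=1
…
i=2: a=1 ⇒ p=46, q=3
i=3: a=1 ⇒ p=77, q=5
i=4: a=7 ⇒ p=585, q=38
i=5: a=10 ⇒ p=5927, q=385
i=6: a=7 ⇒ p=42074, q=2733
i=7: a=1 ⇒ p=48001, q=3118
i=8: a=1 ⇒ p=90075, q=5851
i=9: a=2 ⇒ p=228151, q=14820
→ (228151, 14820).  Check: 228151²=52052878801, 237·14820²=52052878800, difference 1.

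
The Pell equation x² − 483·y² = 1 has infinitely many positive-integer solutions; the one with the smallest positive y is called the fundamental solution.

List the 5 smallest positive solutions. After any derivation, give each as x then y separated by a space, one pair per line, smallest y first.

√483 → a₀=21, period (1,42); ℓ=2 even so k=1
a_0=21:  p_0=21·1+0=21,  q_0=21·0+1=1
a_1=1:  p_1=1·21+1=22,  q_1=1·1+0=1
fundamental: x₁=22, y₁=1  (since 484 − 483·1 = 1)
n=2: (22,1)∘(22,1) = (22·22+483·1·1, 22·1+1·22) = (967,44)
n=3: (967,44)∘(22,1) = (22·967+483·1·44, 22·44+1·967) = (42526,1935)
n=4: (42526,1935)∘(22,1) = (22·42526+483·1·1935, 22·1935+1·42526) = (1870177,85096)
n=5: (1870177,85096)∘(22,1) = (22·1870177+483·1·85096, 22·85096+1·1870177) = (82245262,3742289)

22 1
967 44
42526 1935
1870177 85096
82245262 3742289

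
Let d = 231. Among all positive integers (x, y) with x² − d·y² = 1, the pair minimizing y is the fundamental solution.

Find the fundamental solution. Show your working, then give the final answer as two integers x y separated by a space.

76 5

√231 → a₀=15, period (5,30); ℓ=2 even so k=1
i=0: a=15 ⇒ p=15, q=1
i=1: a=5 ⇒ p=76, q=5
(x₁, y₁) = (76, 5);  76² − 231·5² = 1 ✓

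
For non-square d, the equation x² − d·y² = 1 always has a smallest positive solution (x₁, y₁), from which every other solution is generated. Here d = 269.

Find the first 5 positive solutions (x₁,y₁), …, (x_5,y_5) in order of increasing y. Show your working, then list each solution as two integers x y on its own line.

13449 820
361751201 22056360
9730383791049 593271970460
261727862849884801 15957829439376720
7039956045205817586249 429233695667083044100

√269 → a₀=16, period (2,2,32); ℓ=3 odd so k=5
k=0  a_k=16  p_k/q_k = 16/1
…
k=2  a_k=2  p_k/q_k = 82/5
…
k=4  a_k=2  p_k/q_k = 5396/329
k=5  a_k=2  p_k/q_k = 13449/820
→ (13449, 820).  Check: 13449²=180875601, 269·820²=180875600, difference 1.
n=2: (13449,820)∘(13449,820) = (13449·13449+269·820·820, 13449·820+820·13449) = (361751201,22056360)
n=3: (361751201,22056360)∘(13449,820) = (13449·361751201+269·820·22056360, 13449·22056360+820·361751201) = (9730383791049,593271970460)
n=4: (9730383791049,593271970460)∘(13449,820) = (13449·9730383791049+269·820·593271970460, 13449·593271970460+820·9730383791049) = (261727862849884801,15957829439376720)
n=5: (261727862849884801,15957829439376720)∘(13449,820) = (13449·261727862849884801+269·820·15957829439376720, 13449·15957829439376720+820·261727862849884801) = (7039956045205817586249,429233695667083044100)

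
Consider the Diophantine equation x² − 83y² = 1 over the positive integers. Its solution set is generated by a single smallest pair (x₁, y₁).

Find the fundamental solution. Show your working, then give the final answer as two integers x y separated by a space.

82 9

d=83: √d = [9; 9,18] (ℓ=2, even), read p_1/q_1
a_0=9:  p_0=9·1+0=9,  q_0=9·0+1=1
a_1=9:  p_1=9·9+1=82,  q_1=9·1+0=9
→ (82, 9).  Check: 82²=6724, 83·9²=6723, difference 1.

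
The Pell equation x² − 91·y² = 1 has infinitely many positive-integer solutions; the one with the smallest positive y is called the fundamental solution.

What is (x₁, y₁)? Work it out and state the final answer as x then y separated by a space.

1574 165

[9; 1,1,5,1,5,1,1,18] for √91; ℓ=8 ⇒ convergent index 7
a_0=9:  p_0=9·1+0=9,  q_0=9·0+1=1
…
a_2=1:  p_2=1·10+9=19,  q_2=1·1+1=2
a_3=5:  p_3=5·19+10=105,  q_3=5·2+1=11
…
a_5=5:  p_5=5·124+105=725,  q_5=5·13+11=76
a_6=1:  p_6=1·725+124=849,  q_6=1·76+13=89
a_7=1:  p_7=1·849+725=1574,  q_7=1·89+76=165
fundamental: x₁=1574, y₁=165  (since 2477476 − 91·27225 = 1)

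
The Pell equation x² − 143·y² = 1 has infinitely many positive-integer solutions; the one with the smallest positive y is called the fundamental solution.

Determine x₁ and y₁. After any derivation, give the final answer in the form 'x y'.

12 1

d=143: √d = [11; 1,22] (ℓ=2, even), read p_1/q_1
i=0: a=11 ⇒ p=11, q=1
i=1: a=1 ⇒ p=12, q=1
fundamental: x₁=12, y₁=1  (since 144 − 143·1 = 1)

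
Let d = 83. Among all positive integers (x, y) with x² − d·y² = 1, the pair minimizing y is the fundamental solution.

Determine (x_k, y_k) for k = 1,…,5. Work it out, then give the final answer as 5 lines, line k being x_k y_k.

√83 → a₀=9, period (9,18); ℓ=2 even so k=1
k=0  a_k=9  p_k/q_k = 9/1
k=1  a_k=9  p_k/q_k = 82/9
(x₁, y₁) = (82, 9);  82² − 83·9² = 1 ✓
(x_2, y_2) = (82·82 + 83·9·9, 82·9 + 9·82) = (13447, 1476)
(x_3, y_3) = (82·13447 + 83·9·1476, 82·1476 + 9·13447) = (2205226, 242055)
(x_4, y_4) = (82·2205226 + 83·9·242055, 82·242055 + 9·2205226) = (361643617, 39695544)
(x_5, y_5) = (82·361643617 + 83·9·39695544, 82·39695544 + 9·361643617) = (59307347962, 6509827161)

82 9
13447 1476
2205226 242055
361643617 39695544
59307347962 6509827161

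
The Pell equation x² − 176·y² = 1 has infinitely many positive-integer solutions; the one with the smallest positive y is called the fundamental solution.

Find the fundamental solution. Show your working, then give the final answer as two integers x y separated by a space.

√176 = [13; 3,1,3,26, …], period ℓ=4 (even) → k=3
step 0: (13, 1)  from 13·(1,0) + (0,1)
step 1: (40, 3)  from 3·(13,1) + (1,0)
step 2: (53, 4)  from 1·(40,3) + (13,1)
step 3: (199, 15)  from 3·(53,4) + (40,3)
→ (199, 15).  Check: 199²=39601, 176·15²=39600, difference 1.

199 15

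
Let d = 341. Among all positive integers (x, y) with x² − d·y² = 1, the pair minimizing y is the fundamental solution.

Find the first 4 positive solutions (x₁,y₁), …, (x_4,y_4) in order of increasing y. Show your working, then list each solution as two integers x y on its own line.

10626551 575460
225847172311201 12230310076920
4799952989541519968951 259932027556408030380
102013890481930631287980124801 5524361894723138392975161840

[18; 2,6,1,8,2,…,6,2,36] for √341; ℓ=14 ⇒ convergent index 13
a_0=18:  p_0=18·1+0=18,  q_0=18·0+1=1
…
a_2=6:  p_2=6·37+18=240,  q_2=6·2+1=13
a_3=1:  p_3=1·240+37=277,  q_3=1·13+2=15
…
a_7=2:  p_7=2·7645+5189=20479,  q_7=2·414+281=1109
…
a_9=2:  p_9=2·28124+20479=76727,  q_9=2·1523+1109=4155
a_10=8:  p_10=8·76727+28124=641940,  q_10=8·4155+1523=34763
a_11=1:  p_11=1·641940+76727=718667,  q_11=1·34763+4155=38918
a_12=6:  p_12=6·718667+641940=4953942,  q_12=6·38918+34763=268271
a_13=2:  p_13=2·4953942+718667=10626551,  q_13=2·268271+38918=575460
→ (10626551, 575460).  Check: 10626551²=112923586155601, 341·575460²=112923586155600, difference 1.
n=2: (10626551,575460)∘(10626551,575460) = (10626551·10626551+341·575460·575460, 10626551·575460+575460·10626551) = (225847172311201,12230310076920)
n=3: (225847172311201,12230310076920)∘(10626551,575460) = (10626551·225847172311201+341·575460·12230310076920, 10626551·12230310076920+575460·225847172311201) = (4799952989541519968951,259932027556408030380)
n=4: (4799952989541519968951,259932027556408030380)∘(10626551,575460) = (10626551·4799952989541519968951+341·575460·259932027556408030380, 10626551·259932027556408030380+575460·4799952989541519968951) = (102013890481930631287980124801,5524361894723138392975161840)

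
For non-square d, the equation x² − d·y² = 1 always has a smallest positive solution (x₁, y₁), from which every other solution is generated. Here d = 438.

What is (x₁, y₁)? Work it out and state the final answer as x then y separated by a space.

[20; 1,12,1,40] for √438; ℓ=4 ⇒ convergent index 3
a_0=20:  p_0=20·1+0=20,  q_0=20·0+1=1
…
a_2=12:  p_2=12·21+20=272,  q_2=12·1+1=13
a_3=1:  p_3=1·272+21=293,  q_3=1·13+1=14
→ (293, 14).  Check: 293²=85849, 438·14²=85848, difference 1.

293 14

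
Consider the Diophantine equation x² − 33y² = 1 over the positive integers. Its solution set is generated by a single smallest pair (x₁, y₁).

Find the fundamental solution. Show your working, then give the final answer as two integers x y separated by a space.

23 4

√33 = [5; 1,2,1,10, …], period ℓ=4 (even) → k=3
a_0=5:  p_0=5·1+0=5,  q_0=5·0+1=1
…
a_2=2:  p_2=2·6+5=17,  q_2=2·1+1=3
a_3=1:  p_3=1·17+6=23,  q_3=1·3+1=4
(x₁, y₁) = (23, 4);  23² − 33·4² = 1 ✓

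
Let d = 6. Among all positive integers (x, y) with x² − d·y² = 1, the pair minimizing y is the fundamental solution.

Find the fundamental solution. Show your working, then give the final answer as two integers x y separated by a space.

5 2

d=6: √d = [2; 2,4] (ℓ=2, even), read p_1/q_1
k=0  a_k=2  p_k/q_k = 2/1
k=1  a_k=2  p_k/q_k = 5/2
fundamental: x₁=5, y₁=2  (since 25 − 6·4 = 1)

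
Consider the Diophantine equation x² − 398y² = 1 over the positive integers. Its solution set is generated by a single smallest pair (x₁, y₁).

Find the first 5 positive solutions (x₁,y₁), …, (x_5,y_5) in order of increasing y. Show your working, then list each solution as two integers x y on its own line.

399 20
318401 15960
254083599 12736060
202758393601 10163359920
161800944009999 8110348480100

√398 = [19; 1,18,1,38, …], period ℓ=4 (even) → k=3
step 0: (19, 1)  from 19·(1,0) + (0,1)
…
step 2: (379, 19)  from 18·(20,1) + (19,1)
step 3: (399, 20)  from 1·(379,19) + (20,1)
(x₁, y₁) = (399, 20);  399² − 398·20² = 1 ✓
(399+20√398)^2 = 318401 + 15960√398
(399+20√398)^3 = 254083599 + 12736060√398
(399+20√398)^4 = 202758393601 + 10163359920√398
(399+20√398)^5 = 161800944009999 + 8110348480100√398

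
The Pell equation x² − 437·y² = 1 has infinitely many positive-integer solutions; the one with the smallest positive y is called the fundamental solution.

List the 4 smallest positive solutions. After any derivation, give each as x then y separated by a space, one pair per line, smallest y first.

4599 220
42301601 2023560
389090121399 18612704660
3578850894326401 171199655439120

√437 = [20; 1,9,2,9,1,40, …], period ℓ=6 (even) → k=5
i=0: a=20 ⇒ p=20, q=1
…
i=2: a=9 ⇒ p=209, q=10
…
i=4: a=9 ⇒ p=4160, q=199
i=5: a=1 ⇒ p=4599, q=220
→ (4599, 220).  Check: 4599²=21150801, 437·220²=21150800, difference 1.
(4599+220√437)^2 = 42301601 + 2023560√437
(4599+220√437)^3 = 389090121399 + 18612704660√437
(4599+220√437)^4 = 3578850894326401 + 171199655439120√437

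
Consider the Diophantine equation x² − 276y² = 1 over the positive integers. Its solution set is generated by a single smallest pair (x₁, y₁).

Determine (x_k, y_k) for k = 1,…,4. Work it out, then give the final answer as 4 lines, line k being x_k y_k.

7775 468
120901249 7277400
1880014414175 113163569532
29234224019520001 1759693498945200

√276 → a₀=16, period (1,1,1,1,2,2,2,1,1,1,1,32); ℓ=12 even so k=11
a_0=16:  p_0=16·1+0=16,  q_0=16·0+1=1
a_1=1:  p_1=1·16+1=17,  q_1=1·1+0=1
a_2=1:  p_2=1·17+16=33,  q_2=1·1+1=2
a_3=1:  p_3=1·33+17=50,  q_3=1·2+1=3
…
a_5=2:  p_5=2·83+50=216,  q_5=2·5+3=13
a_6=2:  p_6=2·216+83=515,  q_6=2·13+5=31
…
a_8=1:  p_8=1·1246+515=1761,  q_8=1·75+31=106
a_9=1:  p_9=1·1761+1246=3007,  q_9=1·106+75=181
a_10=1:  p_10=1·3007+1761=4768,  q_10=1·181+106=287
a_11=1:  p_11=1·4768+3007=7775,  q_11=1·287+181=468
→ (7775, 468).  Check: 7775²=60450625, 276·468²=60450624, difference 1.
k=2:  x_2 = 7775·7775+276·468·468 = 120901249,  y_2 = 7775·468+468·7775 = 7277400
k=3:  x_3 = 7775·120901249+276·468·7277400 = 1880014414175,  y_3 = 7775·7277400+468·120901249 = 113163569532
k=4:  x_4 = 7775·1880014414175+276·468·113163569532 = 29234224019520001,  y_4 = 7775·113163569532+468·1880014414175 = 1759693498945200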